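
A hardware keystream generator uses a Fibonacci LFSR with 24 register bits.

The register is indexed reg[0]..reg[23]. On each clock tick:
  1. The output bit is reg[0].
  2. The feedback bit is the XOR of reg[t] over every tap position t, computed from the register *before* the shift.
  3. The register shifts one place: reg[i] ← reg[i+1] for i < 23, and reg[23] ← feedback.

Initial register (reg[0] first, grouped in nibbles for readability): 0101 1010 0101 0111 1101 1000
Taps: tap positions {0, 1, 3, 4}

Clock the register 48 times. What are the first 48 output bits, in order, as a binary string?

010110100101011111011000100110010011101100100100

tick  register→output (feedback)
  0  010110100101011111011000→0 (1)
  1  101101001010111110110001→1 (0)
  2  011010010101111101100010→0 (0)
  3  110100101011111011000100→1 (1)
  4  101001010111110110001001→1 (1)
  5  010010101111101100010011→0 (0)
  6  100101011111011000100110→1 (0)
  7  001010111110110001001100→0 (1)
  8  010101111101100010011001→0 (0)
  9  101011111011000100110010→1 (0)
 10  010111110110001001100100→0 (1)
 11  101111101100010011001001→1 (1)
 12  011111011000100110010011→0 (1)
 13  111110110001001100100111→1 (0)
 14  111101100010011001001110→1 (1)
 15  111011000100110010011101→1 (1)
 16  110110001001100100111011→1 (0)
 17  101100010011001001110110→1 (0)
 18  011000100110010011101100→0 (1)
 19  110001001100100111011001→1 (0)
 20  100010011001001110110010→1 (0)
 21  000100110010011101100100→0 (1)
 22  001001100100111011001001→0 (0)
 23  010011001001110110010010→0 (0)
 24  100110010011101100100100→1 (1)
 25  001100100111011001001001→0 (1)
 26  011001001110110010010011→0 (1)
 27  110010011101100100100111→1 (1)
 28  100100111011001001001111→1 (0)
 29  001001110110010010011110→0 (0)
 30  010011101100100100111100→0 (0)
 31  100111011001001001111000→1 (1)
 32  001110110010010011110001→0 (0)
 33  011101100100100111100010→0 (0)
 34  111011001001001111000100→1 (1)
 35  110110010010011110001001→1 (0)
 36  101100100100111100010010→1 (0)
 37  011001001001111000100100→0 (1)
 38  110010010011110001001001→1 (1)
 39  100100100111100010010011→1 (0)
 40  001001001111000100100110→0 (0)
 41  010010011110001001001100→0 (0)
 42  100100111100010010011000→1 (0)
 43  001001111000100100110000→0 (0)
 44  010011110001001001100000→0 (0)
 45  100111100010010011000000→1 (1)
 46  001111000100100110000001→0 (0)
 47  011110001001001100000010→0 (1)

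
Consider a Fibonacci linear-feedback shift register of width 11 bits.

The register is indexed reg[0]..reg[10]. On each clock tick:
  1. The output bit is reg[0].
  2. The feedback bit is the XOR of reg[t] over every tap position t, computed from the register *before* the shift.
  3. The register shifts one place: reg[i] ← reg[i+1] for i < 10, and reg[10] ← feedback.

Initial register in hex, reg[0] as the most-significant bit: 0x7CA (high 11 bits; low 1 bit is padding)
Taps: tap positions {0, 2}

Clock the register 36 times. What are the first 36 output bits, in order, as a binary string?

011111001011000111001110110111101011

step | reg (before) | out | fb
   0 | 01111100101 | 0 | 1
   1 | 11111001011 | 1 | 0
   2 | 11110010110 | 1 | 0
   3 | 11100101100 | 1 | 0
   4 | 11001011000 | 1 | 1
   5 | 10010110001 | 1 | 1
   6 | 00101100011 | 0 | 1
   7 | 01011000111 | 0 | 0
   8 | 10110001110 | 1 | 0
   9 | 01100011100 | 0 | 1
  10 | 11000111001 | 1 | 1
  11 | 10001110011 | 1 | 1
  12 | 00011100111 | 0 | 0
  13 | 00111001110 | 0 | 1
  14 | 01110011101 | 0 | 1
  15 | 11100111011 | 1 | 0
  16 | 11001110110 | 1 | 1
  17 | 10011101101 | 1 | 1
  18 | 00111011011 | 0 | 1
  19 | 01110110111 | 0 | 1
  20 | 11101101111 | 1 | 0
  21 | 11011011110 | 1 | 1
  22 | 10110111101 | 1 | 0
  23 | 01101111010 | 0 | 1
  24 | 11011110101 | 1 | 1
  25 | 10111101011 | 1 | 0
  26 | 01111010110 | 0 | 1
  27 | 11110101101 | 1 | 0
  28 | 11101011010 | 1 | 0
  29 | 11010110100 | 1 | 1
  30 | 10101101001 | 1 | 0
  31 | 01011010010 | 0 | 0
  32 | 10110100100 | 1 | 0
  33 | 01101001000 | 0 | 1
  34 | 11010010001 | 1 | 1
  35 | 10100100011 | 1 | 0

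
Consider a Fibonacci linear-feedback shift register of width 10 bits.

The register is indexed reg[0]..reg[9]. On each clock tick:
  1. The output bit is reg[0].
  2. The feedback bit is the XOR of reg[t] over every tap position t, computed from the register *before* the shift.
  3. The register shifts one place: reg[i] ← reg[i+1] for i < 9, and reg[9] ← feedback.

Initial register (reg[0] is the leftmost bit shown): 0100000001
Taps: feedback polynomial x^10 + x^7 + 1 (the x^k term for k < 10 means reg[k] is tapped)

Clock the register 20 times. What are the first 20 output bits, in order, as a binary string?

step | reg (before) | out | fb
   0 | 0100000001 | 0 | 0
   1 | 1000000010 | 1 | 1
   2 | 0000000101 | 0 | 1
   3 | 0000001011 | 0 | 0
   4 | 0000010110 | 0 | 1
   5 | 0000101101 | 0 | 1
   6 | 0001011011 | 0 | 0
   7 | 0010110110 | 0 | 1
   8 | 0101101101 | 0 | 1
   9 | 1011011011 | 1 | 1
  10 | 0110110111 | 0 | 1
  11 | 1101101111 | 1 | 0
  12 | 1011011110 | 1 | 0
  13 | 0110111100 | 0 | 1
  14 | 1101111001 | 1 | 1
  15 | 1011110011 | 1 | 1
  16 | 0111100111 | 0 | 1
  17 | 1111001111 | 1 | 0
  18 | 1110011110 | 1 | 0
  19 | 1100111100 | 1 | 0

01000000010110110111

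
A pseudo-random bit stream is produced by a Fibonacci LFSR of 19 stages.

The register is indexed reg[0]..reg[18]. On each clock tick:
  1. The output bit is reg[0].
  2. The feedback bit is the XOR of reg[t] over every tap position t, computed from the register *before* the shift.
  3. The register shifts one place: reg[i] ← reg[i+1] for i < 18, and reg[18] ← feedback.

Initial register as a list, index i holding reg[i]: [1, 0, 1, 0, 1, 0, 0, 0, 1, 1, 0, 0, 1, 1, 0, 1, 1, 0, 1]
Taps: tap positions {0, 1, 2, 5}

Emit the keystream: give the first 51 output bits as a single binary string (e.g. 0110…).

step | reg (before) | out | fb
   0 | 1010100011001101101 | 1 | 0
   1 | 0101000110011011010 | 0 | 1
   2 | 1010001100110110101 | 1 | 0
   3 | 0100011001101101010 | 0 | 0
   4 | 1000110011011010100 | 1 | 0
   5 | 0001100110110101000 | 0 | 0
   6 | 0011001101101010000 | 0 | 1
   7 | 0110011011010100001 | 0 | 1
   8 | 1100110110101000011 | 1 | 1
   9 | 1001101101010000111 | 1 | 1
  10 | 0011011010100001111 | 0 | 0
  11 | 0110110101000011110 | 0 | 1
  12 | 1101101010000111101 | 1 | 0
  13 | 1011010100001111010 | 1 | 1
  14 | 0110101000011110101 | 0 | 0
  15 | 1101010000111101010 | 1 | 1
  16 | 1010100001111010101 | 1 | 0
  17 | 0101000011110101010 | 0 | 1
  18 | 1010000111101010101 | 1 | 0
  19 | 0100001111010101010 | 0 | 1
  20 | 1000011110101010101 | 1 | 0
  21 | 0000111101010101010 | 0 | 1
  22 | 0001111010101010101 | 0 | 1
  23 | 0011110101010101011 | 0 | 0
  24 | 0111101010101010110 | 0 | 0
  25 | 1111010101010101100 | 1 | 0
  26 | 1110101010101011000 | 1 | 1
  27 | 1101010101010110001 | 1 | 1
  28 | 1010101010101100011 | 1 | 0
  29 | 0101010101011000110 | 0 | 0
  30 | 1010101010110001100 | 1 | 0
  31 | 0101010101100011000 | 0 | 0
  32 | 1010101011000110000 | 1 | 0
  33 | 0101010110001100000 | 0 | 0
  34 | 1010101100011000000 | 1 | 0
  35 | 0101011000110000000 | 0 | 0
  36 | 1010110001100000000 | 1 | 1
  37 | 0101100011000000001 | 0 | 1
  38 | 1011000110000000011 | 1 | 0
  39 | 0110001100000000110 | 0 | 0
  40 | 1100011000000001100 | 1 | 1
  41 | 1000110000000011001 | 1 | 0
  42 | 0001100000000110010 | 0 | 0
  43 | 0011000000001100100 | 0 | 1
  44 | 0110000000011001001 | 0 | 0
  45 | 1100000000110010010 | 1 | 0
  46 | 1000000001100100100 | 1 | 1
  47 | 0000000011001001001 | 0 | 0
  48 | 0000000110010010010 | 0 | 0
  49 | 0000001100100100100 | 0 | 0
  50 | 0000011001001001000 | 0 | 1

101010001100110110101000011110101010101011000110000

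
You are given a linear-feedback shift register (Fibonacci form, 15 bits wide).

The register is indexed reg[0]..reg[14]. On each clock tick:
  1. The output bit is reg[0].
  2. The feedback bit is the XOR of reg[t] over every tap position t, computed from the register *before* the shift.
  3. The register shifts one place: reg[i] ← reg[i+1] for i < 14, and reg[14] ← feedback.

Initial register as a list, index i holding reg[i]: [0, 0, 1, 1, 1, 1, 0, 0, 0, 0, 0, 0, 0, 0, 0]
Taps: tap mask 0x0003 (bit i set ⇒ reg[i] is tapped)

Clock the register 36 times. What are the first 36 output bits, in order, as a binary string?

tick  register→output (feedback)
  0  001111000000000→0 (0)
  1  011110000000000→0 (1)
  2  111100000000001→1 (0)
  3  111000000000010→1 (0)
  4  110000000000100→1 (0)
  5  100000000001000→1 (1)
  6  000000000010001→0 (0)
  7  000000000100010→0 (0)
  8  000000001000100→0 (0)
  9  000000010001000→0 (0)
 10  000000100010000→0 (0)
 11  000001000100000→0 (0)
 12  000010001000000→0 (0)
 13  000100010000000→0 (0)
 14  001000100000000→0 (0)
 15  010001000000000→0 (1)
 16  100010000000001→1 (1)
 17  000100000000011→0 (0)
 18  001000000000110→0 (0)
 19  010000000001100→0 (1)
 20  100000000011001→1 (1)
 21  000000000110011→0 (0)
 22  000000001100110→0 (0)
 23  000000011001100→0 (0)
 24  000000110011000→0 (0)
 25  000001100110000→0 (0)
 26  000011001100000→0 (0)
 27  000110011000000→0 (0)
 28  001100110000000→0 (0)
 29  011001100000000→0 (1)
 30  110011000000001→1 (0)
 31  100110000000010→1 (1)
 32  001100000000101→0 (0)
 33  011000000001010→0 (1)
 34  110000000010101→1 (0)
 35  100000000101010→1 (1)

001111000000000010001000000000110011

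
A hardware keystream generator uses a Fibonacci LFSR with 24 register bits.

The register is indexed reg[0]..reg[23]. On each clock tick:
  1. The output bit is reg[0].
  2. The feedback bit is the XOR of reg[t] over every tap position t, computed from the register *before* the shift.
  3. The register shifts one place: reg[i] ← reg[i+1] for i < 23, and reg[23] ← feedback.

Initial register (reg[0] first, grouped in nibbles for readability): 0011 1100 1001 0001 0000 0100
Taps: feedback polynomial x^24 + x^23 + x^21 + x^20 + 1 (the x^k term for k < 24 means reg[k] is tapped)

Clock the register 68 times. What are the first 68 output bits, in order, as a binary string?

step | reg (before) | out | fb
   0 | 001111001001000100000100 | 0 | 1
   1 | 011110010010001000001001 | 0 | 0
   2 | 111100100100010000010010 | 1 | 1
   3 | 111001001000100000100101 | 1 | 1
   4 | 110010010001000001001011 | 1 | 1
   5 | 100100100010000010010111 | 1 | 1
   6 | 001001000100000100101111 | 0 | 1
   7 | 010010001000001001011111 | 0 | 1
   8 | 100100010000010010111111 | 1 | 0
   9 | 001000100000100101111110 | 0 | 0
  10 | 010001000001001011111100 | 0 | 0
  11 | 100010000010010111111000 | 1 | 0
  12 | 000100000100101111110000 | 0 | 0
  13 | 001000001001011111100000 | 0 | 0
  14 | 010000010010111111000000 | 0 | 0
  15 | 100000100101111110000000 | 1 | 1
  16 | 000001001011111100000001 | 0 | 1
  17 | 000010010111111000000011 | 0 | 1
  18 | 000100101111110000000111 | 0 | 0
  19 | 001001011111100000001110 | 0 | 0
  20 | 010010111111000000011100 | 0 | 0
  21 | 100101111110000000111000 | 1 | 0
  22 | 001011111100000001110000 | 0 | 0
  23 | 010111111000000011100000 | 0 | 0
  24 | 101111110000000111000000 | 1 | 1
  25 | 011111100000001110000001 | 0 | 1
  26 | 111111000000011100000011 | 1 | 0
  27 | 111110000000111000000110 | 1 | 0
  28 | 111100000001110000001100 | 1 | 1
  29 | 111000000011100000011001 | 1 | 1
  30 | 110000000111000000110011 | 1 | 0
  31 | 100000001110000001100110 | 1 | 0
  32 | 000000011100000011001100 | 0 | 0
  33 | 000000111000000110011000 | 0 | 1
  34 | 000001110000001100110001 | 0 | 1
  35 | 000011100000011001100011 | 0 | 1
  36 | 000111000000110011000111 | 0 | 0
  37 | 001110000001100110001110 | 0 | 0
  38 | 011100000011001100011100 | 0 | 0
  39 | 111000000110011000111000 | 1 | 0
  40 | 110000001100110001110000 | 1 | 1
  41 | 100000011001100011100001 | 1 | 0
  42 | 000000110011000111000010 | 0 | 0
  43 | 000001100110001110000100 | 0 | 1
  44 | 000011001100011100001001 | 0 | 0
  45 | 000110011000111000010010 | 0 | 0
  46 | 001100110001110000100100 | 0 | 1
  47 | 011001100011100001001001 | 0 | 0
  48 | 110011000111000010010010 | 1 | 1
  49 | 100110001110000100100101 | 1 | 1
  50 | 001100011100001001001011 | 0 | 0
  51 | 011000111000010010010110 | 0 | 1
  52 | 110001110000100100101101 | 1 | 0
  53 | 100011100001001001011010 | 1 | 0
  54 | 000111000010010010110100 | 0 | 1
  55 | 001110000100100101101001 | 0 | 0
  56 | 011100001001001011010010 | 0 | 0
  57 | 111000010010010110100100 | 1 | 0
  58 | 110000100100101101001000 | 1 | 0
  59 | 100001001001011010010000 | 1 | 1
  60 | 000010010010110100100001 | 0 | 1
  61 | 000100100101101001000011 | 0 | 1
  62 | 001001001011010010000111 | 0 | 0
  63 | 010010010110100100001110 | 0 | 0
  64 | 100100101101001000011100 | 1 | 1
  65 | 001001011010010000111001 | 0 | 0
  66 | 010010110100100001110010 | 0 | 0
  67 | 100101101001000011100100 | 1 | 0

00111100100100010000010010111111000000011100000011001100011100001001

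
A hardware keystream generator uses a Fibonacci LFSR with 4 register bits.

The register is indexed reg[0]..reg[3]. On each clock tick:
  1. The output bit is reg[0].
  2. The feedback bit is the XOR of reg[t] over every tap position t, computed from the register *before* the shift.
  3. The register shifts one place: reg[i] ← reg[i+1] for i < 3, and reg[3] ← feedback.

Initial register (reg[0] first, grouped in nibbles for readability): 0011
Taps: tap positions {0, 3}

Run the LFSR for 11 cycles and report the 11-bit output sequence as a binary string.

00111101011

step | reg (before) | out | fb
   0 | 0011 | 0 | 1
   1 | 0111 | 0 | 1
   2 | 1111 | 1 | 0
   3 | 1110 | 1 | 1
   4 | 1101 | 1 | 0
   5 | 1010 | 1 | 1
   6 | 0101 | 0 | 1
   7 | 1011 | 1 | 0
   8 | 0110 | 0 | 0
   9 | 1100 | 1 | 1
  10 | 1001 | 1 | 0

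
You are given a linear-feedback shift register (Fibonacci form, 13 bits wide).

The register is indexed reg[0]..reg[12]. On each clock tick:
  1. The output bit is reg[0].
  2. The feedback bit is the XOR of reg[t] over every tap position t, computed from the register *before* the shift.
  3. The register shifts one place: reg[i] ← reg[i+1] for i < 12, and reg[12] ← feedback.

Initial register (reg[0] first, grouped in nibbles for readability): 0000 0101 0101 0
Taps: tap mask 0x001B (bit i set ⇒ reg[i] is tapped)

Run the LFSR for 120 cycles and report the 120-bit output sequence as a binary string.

000001010101001110000010100001011101111111101011000011101010110001100010100011001101100111110001110101000000110011100101

k : reg_k → out_k, fb_k
0: 0000010101010 → 0, fb=0
1: 0000101010100 → 0, fb=1
2: 0001010101001 → 0, fb=1
3: 0010101010011 → 0, fb=1
4: 0101010100111 → 0, fb=0
5: 1010101001110 → 1, fb=0
6: 0101010011100 → 0, fb=0
7: 1010100111000 → 1, fb=0
8: 0101001110000 → 0, fb=0
9: 1010011100000 → 1, fb=1
10: 0100111000001 → 0, fb=0
11: 1001110000010 → 1, fb=1
12: 0011100000101 → 0, fb=0
13: 0111000001010 → 0, fb=0
14: 1110000010100 → 1, fb=0
15: 1100000101000 → 1, fb=0
16: 1000001010000 → 1, fb=1
17: 0000010100001 → 0, fb=0
18: 0000101000010 → 0, fb=1
19: 0001010000101 → 0, fb=1
20: 0010100001011 → 0, fb=1
21: 0101000010111 → 0, fb=0
22: 1010000101110 → 1, fb=1
23: 0100001011101 → 0, fb=1
24: 1000010111011 → 1, fb=1
25: 0000101110111 → 0, fb=1
26: 0001011101111 → 0, fb=1
27: 0010111011111 → 0, fb=1
28: 0101110111111 → 0, fb=1
29: 1011101111111 → 1, fb=1
30: 0111011111111 → 0, fb=0
31: 1110111111110 → 1, fb=1
32: 1101111111101 → 1, fb=0
33: 1011111111010 → 1, fb=1
34: 0111111110101 → 0, fb=1
35: 1111111101011 → 1, fb=0
36: 1111111010110 → 1, fb=0
37: 1111110101100 → 1, fb=0
38: 1111101011000 → 1, fb=0
39: 1111010110000 → 1, fb=1
40: 1110101100001 → 1, fb=1
41: 1101011000011 → 1, fb=1
42: 1010110000111 → 1, fb=0
43: 0101100001110 → 0, fb=1
44: 1011000011101 → 1, fb=0
45: 0110000111010 → 0, fb=1
46: 1100001110101 → 1, fb=0
47: 1000011101010 → 1, fb=1
48: 0000111010101 → 0, fb=1
49: 0001110101011 → 0, fb=0
50: 0011101010110 → 0, fb=0
51: 0111010101100 → 0, fb=0
52: 1110101011000 → 1, fb=1
53: 1101010110001 → 1, fb=1
54: 1010101100011 → 1, fb=0
55: 0101011000110 → 0, fb=0
56: 1010110001100 → 1, fb=0
57: 0101100011000 → 0, fb=1
58: 1011000110001 → 1, fb=0
59: 0110001100010 → 0, fb=1
60: 1100011000101 → 1, fb=0
61: 1000110001010 → 1, fb=0
62: 0001100010100 → 0, fb=0
63: 0011000101000 → 0, fb=1
64: 0110001010001 → 0, fb=1
65: 1100010100011 → 1, fb=0
66: 1000101000110 → 1, fb=0
67: 0001010001100 → 0, fb=1
68: 0010100011001 → 0, fb=1
69: 0101000110011 → 0, fb=0
70: 1010001100110 → 1, fb=1
71: 0100011001101 → 0, fb=1
72: 1000110011011 → 1, fb=0
73: 0001100110110 → 0, fb=0
74: 0011001101100 → 0, fb=1
75: 0110011011001 → 0, fb=1
76: 1100110110011 → 1, fb=1
77: 1001101100111 → 1, fb=1
78: 0011011001111 → 0, fb=1
79: 0110110011111 → 0, fb=0
80: 1101100111110 → 1, fb=0
81: 1011001111100 → 1, fb=0
82: 0110011111000 → 0, fb=1
83: 1100111110001 → 1, fb=1
84: 1001111100011 → 1, fb=1
85: 0011111000111 → 0, fb=0
86: 0111110001110 → 0, fb=1
87: 1111100011101 → 1, fb=0
88: 1111000111010 → 1, fb=1
89: 1110001110101 → 1, fb=0
90: 1100011101010 → 1, fb=0
91: 1000111010100 → 1, fb=0
92: 0001110101000 → 0, fb=0
93: 0011101010000 → 0, fb=0
94: 0111010100000 → 0, fb=0
95: 1110101000000 → 1, fb=1
96: 1101010000001 → 1, fb=1
97: 1010100000011 → 1, fb=0
98: 0101000000110 → 0, fb=0
99: 1010000001100 → 1, fb=1
100: 0100000011001 → 0, fb=1
101: 1000000110011 → 1, fb=1
102: 0000001100111 → 0, fb=0
103: 0000011001110 → 0, fb=0
104: 0000110011100 → 0, fb=1
105: 0001100111001 → 0, fb=0
106: 0011001110010 → 0, fb=1
107: 0110011100101 → 0, fb=1
108: 1100111001011 → 1, fb=1
109: 1001110010111 → 1, fb=1
110: 0011100101111 → 0, fb=0
111: 0111001011110 → 0, fb=0
112: 1110010111100 → 1, fb=0
113: 1100101111000 → 1, fb=1
114: 1001011110001 → 1, fb=0
115: 0010111100010 → 0, fb=1
116: 0101111000101 → 0, fb=1
117: 1011110001011 → 1, fb=1
118: 0111100010111 → 0, fb=1
119: 1111000101111 → 1, fb=1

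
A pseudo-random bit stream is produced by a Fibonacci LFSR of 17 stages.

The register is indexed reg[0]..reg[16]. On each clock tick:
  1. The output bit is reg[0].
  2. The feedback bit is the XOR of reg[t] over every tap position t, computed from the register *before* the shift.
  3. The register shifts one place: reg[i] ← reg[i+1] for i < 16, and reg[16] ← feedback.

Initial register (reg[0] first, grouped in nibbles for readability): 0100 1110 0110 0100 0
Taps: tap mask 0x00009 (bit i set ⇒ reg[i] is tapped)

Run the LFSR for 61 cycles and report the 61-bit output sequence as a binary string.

tick  register→output (feedback)
  0  01001110011001000→0 (0)
  1  10011100110010000→1 (0)
  2  00111001100100000→0 (1)
  3  01110011001000001→0 (1)
  4  11100110010000011→1 (1)
  5  11001100100000111→1 (1)
  6  10011001000001111→1 (0)
  7  00110010000011110→0 (1)
  8  01100100000111101→0 (0)
  9  11001000001111010→1 (1)
 10  10010000011110101→1 (0)
 11  00100000111101010→0 (0)
 12  01000001111010100→0 (0)
 13  10000011110101000→1 (1)
 14  00000111101010001→0 (0)
 15  00001111010100010→0 (0)
 16  00011110101000100→0 (1)
 17  00111101010001001→0 (1)
 18  01111010100010011→0 (1)
 19  11110101000100111→1 (0)
 20  11101010001001110→1 (1)
 21  11010100010011101→1 (0)
 22  10101000100111010→1 (1)
 23  01010001001110101→0 (1)
 24  10100010011101011→1 (1)
 25  01000100111010111→0 (0)
 26  10001001110101110→1 (1)
 27  00010011101011101→0 (1)
 28  00100111010111011→0 (0)
 29  01001110101110110→0 (0)
 30  10011101011101100→1 (0)
 31  00111010111011000→0 (1)
 32  01110101110110001→0 (1)
 33  11101011101100011→1 (1)
 34  11010111011000111→1 (0)
 35  10101110110001110→1 (1)
 36  01011101100011101→0 (1)
 37  10111011000111011→1 (0)
 38  01110110001110110→0 (1)
 39  11101100011101101→1 (1)
 40  11011000111011011→1 (0)
 41  10110001110110110→1 (0)
 42  01100011101101100→0 (0)
 43  11000111011011000→1 (1)
 44  10001110110110001→1 (1)
 45  00011101101100011→0 (1)
 46  00111011011000111→0 (1)
 47  01110110110001111→0 (1)
 48  11101101100011111→1 (1)
 49  11011011000111111→1 (0)
 50  10110110001111110→1 (0)
 51  01101100011111100→0 (0)
 52  11011000111111000→1 (0)
 53  10110001111110000→1 (0)
 54  01100011111100000→0 (0)
 55  11000111111000000→1 (1)
 56  10001111110000001→1 (1)
 57  00011111100000011→0 (1)
 58  00111111000000111→0 (1)
 59  01111110000001111→0 (1)
 60  11111100000011111→1 (0)

0100111001100100000111101010001001110101110110001110110110001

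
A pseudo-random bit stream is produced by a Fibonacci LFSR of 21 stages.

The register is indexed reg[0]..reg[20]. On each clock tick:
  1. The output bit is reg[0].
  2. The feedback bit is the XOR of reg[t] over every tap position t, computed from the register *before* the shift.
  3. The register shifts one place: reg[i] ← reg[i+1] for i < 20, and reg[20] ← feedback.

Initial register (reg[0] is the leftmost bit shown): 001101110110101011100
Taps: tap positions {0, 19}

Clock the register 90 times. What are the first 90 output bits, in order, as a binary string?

001101110110101011100001110010010001001111110010111101011110011000010011011100111100000010

k : reg_k → out_k, fb_k
0: 001101110110101011100 → 0, fb=0
1: 011011101101010111000 → 0, fb=0
2: 110111011010101110000 → 1, fb=1
3: 101110110101011100001 → 1, fb=1
4: 011101101010111000011 → 0, fb=1
5: 111011010101110000111 → 1, fb=0
6: 110110101011100001110 → 1, fb=0
7: 101101010111000011100 → 1, fb=1
8: 011010101110000111001 → 0, fb=0
9: 110101011100001110010 → 1, fb=0
10: 101010111000011100100 → 1, fb=1
11: 010101110000111001001 → 0, fb=0
12: 101011100001110010010 → 1, fb=0
13: 010111000011100100100 → 0, fb=0
14: 101110000111001001000 → 1, fb=1
15: 011100001110010010001 → 0, fb=0
16: 111000011100100100010 → 1, fb=0
17: 110000111001001000100 → 1, fb=1
18: 100001110010010001001 → 1, fb=1
19: 000011100100100010011 → 0, fb=1
20: 000111001001000100111 → 0, fb=1
21: 001110010010001001111 → 0, fb=1
22: 011100100100010011111 → 0, fb=1
23: 111001001000100111111 → 1, fb=0
24: 110010010001001111110 → 1, fb=0
25: 100100100010011111100 → 1, fb=1
26: 001001000100111111001 → 0, fb=0
27: 010010001001111110010 → 0, fb=1
28: 100100010011111100101 → 1, fb=1
29: 001000100111111001011 → 0, fb=1
30: 010001001111110010111 → 0, fb=1
31: 100010011111100101111 → 1, fb=0
32: 000100111111001011110 → 0, fb=1
33: 001001111110010111101 → 0, fb=0
34: 010011111100101111010 → 0, fb=1
35: 100111111001011110101 → 1, fb=1
36: 001111110010111101011 → 0, fb=1
37: 011111100101111010111 → 0, fb=1
38: 111111001011110101111 → 1, fb=0
39: 111110010111101011110 → 1, fb=0
40: 111100101111010111100 → 1, fb=1
41: 111001011110101111001 → 1, fb=1
42: 110010111101011110011 → 1, fb=0
43: 100101111010111100110 → 1, fb=0
44: 001011110101111001100 → 0, fb=0
45: 010111101011110011000 → 0, fb=0
46: 101111010111100110000 → 1, fb=1
47: 011110101111001100001 → 0, fb=0
48: 111101011110011000010 → 1, fb=0
49: 111010111100110000100 → 1, fb=1
50: 110101111001100001001 → 1, fb=1
51: 101011110011000010011 → 1, fb=0
52: 010111100110000100110 → 0, fb=1
53: 101111001100001001101 → 1, fb=1
54: 011110011000010011011 → 0, fb=1
55: 111100110000100110111 → 1, fb=0
56: 111001100001001101110 → 1, fb=0
57: 110011000010011011100 → 1, fb=1
58: 100110000100110111001 → 1, fb=1
59: 001100001001101110011 → 0, fb=1
60: 011000010011011100111 → 0, fb=1
61: 110000100110111001111 → 1, fb=0
62: 100001001101110011110 → 1, fb=0
63: 000010011011100111100 → 0, fb=0
64: 000100110111001111000 → 0, fb=0
65: 001001101110011110000 → 0, fb=0
66: 010011011100111100000 → 0, fb=0
67: 100110111001111000000 → 1, fb=1
68: 001101110011110000001 → 0, fb=0
69: 011011100111100000010 → 0, fb=1
70: 110111001111000000101 → 1, fb=1
71: 101110011110000001011 → 1, fb=0
72: 011100111100000010110 → 0, fb=1
73: 111001111000000101101 → 1, fb=1
74: 110011110000001011011 → 1, fb=0
75: 100111100000010110110 → 1, fb=0
76: 001111000000101101100 → 0, fb=0
77: 011110000001011011000 → 0, fb=0
78: 111100000010110110000 → 1, fb=1
79: 111000000101101100001 → 1, fb=1
80: 110000001011011000011 → 1, fb=0
81: 100000010110110000110 → 1, fb=0
82: 000000101101100001100 → 0, fb=0
83: 000001011011000011000 → 0, fb=0
84: 000010110110000110000 → 0, fb=0
85: 000101101100001100000 → 0, fb=0
86: 001011011000011000000 → 0, fb=0
87: 010110110000110000000 → 0, fb=0
88: 101101100001100000000 → 1, fb=1
89: 011011000011000000001 → 0, fb=0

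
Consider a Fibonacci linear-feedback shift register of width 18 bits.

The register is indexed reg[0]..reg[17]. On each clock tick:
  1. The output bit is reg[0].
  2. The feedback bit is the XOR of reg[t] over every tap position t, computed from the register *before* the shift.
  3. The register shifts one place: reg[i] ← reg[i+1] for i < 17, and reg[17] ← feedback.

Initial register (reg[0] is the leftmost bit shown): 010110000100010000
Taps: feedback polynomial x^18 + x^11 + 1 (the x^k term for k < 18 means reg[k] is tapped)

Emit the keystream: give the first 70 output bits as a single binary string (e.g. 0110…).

k : reg_k → out_k, fb_k
0: 010110000100010000 → 0, fb=0
1: 101100001000100000 → 1, fb=1
2: 011000010001000001 → 0, fb=1
3: 110000100010000011 → 1, fb=1
4: 100001000100000111 → 1, fb=1
5: 000010001000001111 → 0, fb=0
6: 000100010000011110 → 0, fb=0
7: 001000100000111100 → 0, fb=0
8: 010001000001111000 → 0, fb=1
9: 100010000011110001 → 1, fb=0
10: 000100000111100010 → 0, fb=1
11: 001000001111000101 → 0, fb=1
12: 010000011110001011 → 0, fb=0
13: 100000111100010110 → 1, fb=1
14: 000001111000101101 → 0, fb=0
15: 000011110001011010 → 0, fb=1
16: 000111100010110101 → 0, fb=0
17: 001111000101101010 → 0, fb=1
18: 011110001011010101 → 0, fb=1
19: 111100010110101011 → 1, fb=1
20: 111000101101010111 → 1, fb=0
21: 110001011010101110 → 1, fb=1
22: 100010110101011101 → 1, fb=0
23: 000101101010111010 → 0, fb=0
24: 001011010101110100 → 0, fb=1
25: 010110101011101001 → 0, fb=1
26: 101101010111010011 → 1, fb=0
27: 011010101110100110 → 0, fb=0
28: 110101011101001100 → 1, fb=0
29: 101010111010011000 → 1, fb=1
30: 010101110100110001 → 0, fb=0
31: 101011101001100010 → 1, fb=0
32: 010111010011000100 → 0, fb=1
33: 101110100110001001 → 1, fb=1
34: 011101001100010011 → 0, fb=0
35: 111010011000100110 → 1, fb=1
36: 110100110001001101 → 1, fb=0
37: 101001100010011010 → 1, fb=1
38: 010011000100110101 → 0, fb=0
39: 100110001001101010 → 1, fb=0
40: 001100010011010100 → 0, fb=1
41: 011000100110101001 → 0, fb=0
42: 110001001101010010 → 1, fb=0
43: 100010011010100100 → 1, fb=1
44: 000100110101001001 → 0, fb=1
45: 001001101010010011 → 0, fb=0
46: 010011010100100110 → 0, fb=0
47: 100110101001001100 → 1, fb=0
48: 001101010010011000 → 0, fb=0
49: 011010100100110000 → 0, fb=0
50: 110101001001100000 → 1, fb=0
51: 101010010011000000 → 1, fb=0
52: 010100100110000000 → 0, fb=0
53: 101001001100000000 → 1, fb=1
54: 010010011000000001 → 0, fb=0
55: 100100110000000010 → 1, fb=1
56: 001001100000000101 → 0, fb=0
57: 010011000000001010 → 0, fb=0
58: 100110000000010100 → 1, fb=1
59: 001100000000101001 → 0, fb=0
60: 011000000001010010 → 0, fb=1
61: 110000000010100101 → 1, fb=1
62: 100000000101001011 → 1, fb=0
63: 000000001010010110 → 0, fb=0
64: 000000010100101100 → 0, fb=0
65: 000000101001011000 → 0, fb=1
66: 000001010010110001 → 0, fb=0
67: 000010100101100010 → 0, fb=1
68: 000101001011000101 → 0, fb=1
69: 001010010110001011 → 0, fb=0

0101100001000100000111100010110101011101001100010011010100100110000000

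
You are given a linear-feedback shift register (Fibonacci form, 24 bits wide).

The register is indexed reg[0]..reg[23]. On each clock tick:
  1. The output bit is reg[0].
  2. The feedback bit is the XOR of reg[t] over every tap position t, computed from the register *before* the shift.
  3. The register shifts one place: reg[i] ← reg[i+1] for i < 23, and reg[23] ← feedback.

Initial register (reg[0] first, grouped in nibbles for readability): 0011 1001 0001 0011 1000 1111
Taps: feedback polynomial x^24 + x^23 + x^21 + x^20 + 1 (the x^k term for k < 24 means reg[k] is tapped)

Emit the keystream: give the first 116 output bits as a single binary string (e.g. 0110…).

00111001000100111000111111010100100011001001100110101101010111001000000100010100111101100011100100111111010011011001

tick  register→output (feedback)
  0  001110010001001110001111→0 (1)
  1  011100100010011100011111→0 (1)
  2  111001000100111000111111→1 (0)
  3  110010001001110001111110→1 (1)
  4  100100010011100011111101→1 (0)
  5  001000100111000111111010→0 (1)
  6  010001001110001111110101→0 (0)
  7  100010011100011111101010→1 (0)
  8  000100111000111111010100→0 (1)
  9  001001110001111110101001→0 (0)
 10  010011100011111101010010→0 (0)
 11  100111000111111010100100→1 (0)
 12  001110001111110101001000→0 (1)
 13  011100011111101010010001→0 (1)
 14  111000111111010100100011→1 (0)
 15  110001111110101001000110→1 (0)
 16  100011111101010010001100→1 (1)
 17  000111111010100100011001→0 (0)
 18  001111110101001000110010→0 (0)
 19  011111101010010001100100→0 (1)
 20  111111010100100011001001→1 (1)
 21  111110101001000110010011→1 (0)
 22  111101010010001100100110→1 (0)
 23  111010100100011001001100→1 (1)
 24  110101001000110010011001→1 (1)
 25  101010010001100100110011→1 (0)
 26  010100100011001001100110→0 (1)
 27  101001000110010011001101→1 (0)
 28  010010001100100110011010→0 (1)
 29  100100011001001100110101→1 (1)
 30  001000110010011001101011→0 (0)
 31  010001100100110011010110→0 (1)
 32  100011001001100110101101→1 (0)
 33  000110010011001101011010→0 (1)
 34  001100100110011010110101→0 (0)
 35  011001001100110101101010→0 (1)
 36  110010011001101011010101→1 (1)
 37  100100110011010110101011→1 (1)
 38  001001100110101101010111→0 (0)
 39  010011001101011010101110→0 (0)
 40  100110011010110101011100→1 (1)
 41  001100110101101010111001→0 (0)
 42  011001101011010101110010→0 (0)
 43  110011010110101011100100→1 (0)
 44  100110101101010111001000→1 (0)
 45  001101011010101110010000→0 (0)
 46  011010110101011100100000→0 (0)
 47  110101101010111001000000→1 (1)
 48  101011010101110010000001→1 (0)
 49  010110101011100100000010→0 (0)
 50  101101010111001000000100→1 (0)
 51  011010101110010000001000→0 (1)
 52  110101011100100000010001→1 (0)
 53  101010111001000000100010→1 (1)
 54  010101110010000001000101→0 (0)
 55  101011100100000010001010→1 (0)
 56  010111001000000100010100→0 (1)
 57  101110010000001000101001→1 (1)
 58  011100100000010001010011→0 (1)
 59  111001000000100010100111→1 (1)
 60  110010000001000101001111→1 (0)
 61  100100000010001010011110→1 (1)
 62  001000000100010100111101→0 (1)
 63  010000001000101001111011→0 (0)
 64  100000010001010011110110→1 (0)
 65  000000100010100111101100→0 (0)
 66  000001000101001111011000→0 (1)
 67  000010001010011110110001→0 (1)
 68  000100010100111101100011→0 (1)
 69  001000101001111011000111→0 (0)
 70  010001010011110110001110→0 (0)
 71  100010100111101100011100→1 (1)
 72  000101001111011000111001→0 (0)
 73  001010011110110001110010→0 (0)
 74  010100111101100011100100→0 (1)
 75  101001111011000111001001→1 (1)
 76  010011110110001110010011→0 (1)
 77  100111101100011100100111→1 (1)
 78  001111011000111001001111→0 (1)
 79  011110110001110010011111→0 (1)
 80  111101100011100100111111→1 (0)
 81  111011000111001001111110→1 (1)
 82  110110001110010011111101→1 (0)
 83  101100011100100111111010→1 (0)
 84  011000111001001111110100→0 (1)
 85  110001110010011111101001→1 (1)
 86  100011100100111111010011→1 (0)
 87  000111001001111110100110→0 (1)
 88  001110010011111101001101→0 (1)
 89  011100100111111010011011→0 (0)
 90  111001001111110100110110→1 (0)
 91  110010011111101001101100→1 (1)
 92  100100111111010011011001→1 (1)
 93  001001111110100110110011→0 (1)
 94  010011111101001101100111→0 (0)
 95  100111111010011011001110→1 (1)
 96  001111110100110110011101→0 (1)
 97  011111101001101100111011→0 (0)
 98  111111010011011001110110→1 (0)
 99  111110100110110011101100→1 (1)
100  111101001101100111011001→1 (1)
101  111010011011001110110011→1 (0)
102  110100110110011101100110→1 (0)
103  101001101100111011001100→1 (1)
104  010011011001110110011001→0 (0)
105  100110110011101100110010→1 (1)
106  001101100111011001100101→0 (0)
107  011011001110110011001010→0 (1)
108  110110011101100110010101→1 (1)
109  101100111011001100101011→1 (1)
110  011001110110011001010111→0 (0)
111  110011101100110010101110→1 (1)
112  100111011001100101011101→1 (0)
113  001110110011001010111010→0 (1)
114  011101100110010101110101→0 (0)
115  111011001100101011101010→1 (0)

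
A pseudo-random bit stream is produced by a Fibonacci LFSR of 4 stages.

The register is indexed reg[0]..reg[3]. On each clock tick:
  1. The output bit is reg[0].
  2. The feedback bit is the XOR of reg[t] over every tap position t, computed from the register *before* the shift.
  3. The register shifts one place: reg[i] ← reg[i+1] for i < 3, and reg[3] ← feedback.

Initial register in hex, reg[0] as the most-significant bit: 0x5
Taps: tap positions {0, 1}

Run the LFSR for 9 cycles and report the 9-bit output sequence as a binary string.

tick  register→output (feedback)
  0  0101→0 (1)
  1  1011→1 (1)
  2  0111→0 (1)
  3  1111→1 (0)
  4  1110→1 (0)
  5  1100→1 (0)
  6  1000→1 (1)
  7  0001→0 (0)
  8  0010→0 (0)

010111100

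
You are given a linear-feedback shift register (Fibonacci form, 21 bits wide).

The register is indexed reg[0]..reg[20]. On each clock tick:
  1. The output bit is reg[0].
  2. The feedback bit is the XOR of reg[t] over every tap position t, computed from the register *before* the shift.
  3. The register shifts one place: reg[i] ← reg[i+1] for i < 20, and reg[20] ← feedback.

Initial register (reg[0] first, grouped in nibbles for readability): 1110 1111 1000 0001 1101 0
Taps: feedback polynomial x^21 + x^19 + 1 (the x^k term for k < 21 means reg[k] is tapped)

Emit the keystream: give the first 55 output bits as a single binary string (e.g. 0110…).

step | reg (before) | out | fb
   0 | 111011111000000111010 | 1 | 0
   1 | 110111110000001110100 | 1 | 1
   2 | 101111100000011101001 | 1 | 1
   3 | 011111000000111010011 | 0 | 1
   4 | 111110000001110100111 | 1 | 0
   5 | 111100000011101001110 | 1 | 0
   6 | 111000000111010011100 | 1 | 1
   7 | 110000001110100111001 | 1 | 1
   8 | 100000011101001110011 | 1 | 0
   9 | 000000111010011100110 | 0 | 1
  10 | 000001110100111001101 | 0 | 0
  11 | 000011101001110011010 | 0 | 1
  12 | 000111010011100110101 | 0 | 0
  13 | 001110100111001101010 | 0 | 1
  14 | 011101001110011010101 | 0 | 0
  15 | 111010011100110101010 | 1 | 0
  16 | 110100111001101010100 | 1 | 1
  17 | 101001110011010101001 | 1 | 1
  18 | 010011100110101010011 | 0 | 1
  19 | 100111001101010100111 | 1 | 0
  20 | 001110011010101001110 | 0 | 1
  21 | 011100110101010011101 | 0 | 0
  22 | 111001101010100111010 | 1 | 0
  23 | 110011010101001110100 | 1 | 1
  24 | 100110101010011101001 | 1 | 1
  25 | 001101010100111010011 | 0 | 1
  26 | 011010101001110100111 | 0 | 1
  27 | 110101010011101001111 | 1 | 0
  28 | 101010100111010011110 | 1 | 0
  29 | 010101001110100111100 | 0 | 0
  30 | 101010011101001111000 | 1 | 1
  31 | 010100111010011110001 | 0 | 0
  32 | 101001110100111100010 | 1 | 0
  33 | 010011101001111000100 | 0 | 0
  34 | 100111010011110001000 | 1 | 1
  35 | 001110100111100010001 | 0 | 0
  36 | 011101001111000100010 | 0 | 1
  37 | 111010011110001000101 | 1 | 1
  38 | 110100111100010001011 | 1 | 0
  39 | 101001111000100010110 | 1 | 0
  40 | 010011110001000101100 | 0 | 0
  41 | 100111100010001011000 | 1 | 1
  42 | 001111000100010110001 | 0 | 0
  43 | 011110001000101100010 | 0 | 1
  44 | 111100010001011000101 | 1 | 1
  45 | 111000100010110001011 | 1 | 0
  46 | 110001000101100010110 | 1 | 0
  47 | 100010001011000101100 | 1 | 1
  48 | 000100010110001011001 | 0 | 0
  49 | 001000101100010110010 | 0 | 1
  50 | 010001011000101100101 | 0 | 0
  51 | 100010110001011001010 | 1 | 0
  52 | 000101100010110010100 | 0 | 0
  53 | 001011000101100101000 | 0 | 0
  54 | 010110001011001010000 | 0 | 0

1110111110000001110100111001101010100111010011110001000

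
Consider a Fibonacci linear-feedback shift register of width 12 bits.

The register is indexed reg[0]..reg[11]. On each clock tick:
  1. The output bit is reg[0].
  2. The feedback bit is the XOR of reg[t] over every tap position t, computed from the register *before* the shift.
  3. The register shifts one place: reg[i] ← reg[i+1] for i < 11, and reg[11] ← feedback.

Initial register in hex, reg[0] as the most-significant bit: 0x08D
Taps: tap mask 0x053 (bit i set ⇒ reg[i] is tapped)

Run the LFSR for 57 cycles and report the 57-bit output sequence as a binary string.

step | reg (before) | out | fb
   0 | 000010001101 | 0 | 1
   1 | 000100011011 | 0 | 0
   2 | 001000110110 | 0 | 1
   3 | 010001101101 | 0 | 0
   4 | 100011011010 | 1 | 0
   5 | 000110110100 | 0 | 0
   6 | 001101101000 | 0 | 1
   7 | 011011010001 | 0 | 0
   8 | 110110100010 | 1 | 0
   9 | 101101000100 | 1 | 1
  10 | 011010001001 | 0 | 0
  11 | 110100010010 | 1 | 0
  12 | 101000100100 | 1 | 0
  13 | 010001001000 | 0 | 1
  14 | 100010010001 | 1 | 0
  15 | 000100100010 | 0 | 1
  16 | 001001000101 | 0 | 0
  17 | 010010001010 | 0 | 0
  18 | 100100010100 | 1 | 1
  19 | 001000101001 | 0 | 1
  20 | 010001010011 | 0 | 1
  21 | 100010100111 | 1 | 1
  22 | 000101001111 | 0 | 0
  23 | 001010011110 | 0 | 1
  24 | 010100111101 | 0 | 0
  25 | 101001111010 | 1 | 0
  26 | 010011110100 | 0 | 1
  27 | 100111101001 | 1 | 1
  28 | 001111010011 | 0 | 1
  29 | 011110100111 | 0 | 1
  30 | 111101001111 | 1 | 0
  31 | 111010011110 | 1 | 1
  32 | 110100111101 | 1 | 1
  33 | 101001111011 | 1 | 0
  34 | 010011110110 | 0 | 1
  35 | 100111101101 | 1 | 1
  36 | 001111011011 | 0 | 1
  37 | 011110110111 | 0 | 1
  38 | 111101101111 | 1 | 1
  39 | 111011011111 | 1 | 1
  40 | 110110111111 | 1 | 0
  41 | 101101111110 | 1 | 0
  42 | 011011111100 | 0 | 1
  43 | 110111111001 | 1 | 0
  44 | 101111110010 | 1 | 1
  45 | 011111100101 | 0 | 1
  46 | 111111001011 | 1 | 1
  47 | 111110010111 | 1 | 1
  48 | 111100101111 | 1 | 1
  49 | 111001011111 | 1 | 0
  50 | 110010111110 | 1 | 0
  51 | 100101111100 | 1 | 0
  52 | 001011111000 | 0 | 0
  53 | 010111110000 | 0 | 1
  54 | 101111100001 | 1 | 1
  55 | 011111000011 | 0 | 0
  56 | 111110000110 | 1 | 1

000010001101101000100100010100111101001111011011111100101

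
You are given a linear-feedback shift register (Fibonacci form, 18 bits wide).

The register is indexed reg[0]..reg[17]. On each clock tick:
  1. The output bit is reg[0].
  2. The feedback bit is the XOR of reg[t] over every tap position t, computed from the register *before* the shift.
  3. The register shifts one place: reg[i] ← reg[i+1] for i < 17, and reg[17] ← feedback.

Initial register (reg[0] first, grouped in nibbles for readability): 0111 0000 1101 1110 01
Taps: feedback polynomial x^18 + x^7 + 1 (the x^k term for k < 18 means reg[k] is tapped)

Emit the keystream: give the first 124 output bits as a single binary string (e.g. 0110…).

tick  register→output (feedback)
  0  011100001101111001→0 (0)
  1  111000011011110010→1 (0)
  2  110000110111100100→1 (0)
  3  100001101111001000→1 (1)
  4  000011011110010001→0 (1)
  5  000110111100100011→0 (1)
  6  001101111001000111→0 (1)
  7  011011110010001111→0 (1)
  8  110111100100011111→1 (1)
  9  101111001000111111→1 (1)
 10  011110010001111111→0 (1)
 11  111100100011111111→1 (1)
 12  111001000111111111→1 (1)
 13  110010001111111111→1 (1)
 14  100100011111111111→1 (0)
 15  001000111111111110→0 (1)
 16  010001111111111101→0 (1)
 17  100011111111111011→1 (0)
 18  000111111111110110→0 (1)
 19  001111111111101101→0 (1)
 20  011111111111011011→0 (1)
 21  111111111110110111→1 (0)
 22  111111111101101110→1 (0)
 23  111111111011011100→1 (0)
 24  111111110110111000→1 (0)
 25  111111101101110000→1 (1)
 26  111111011011100001→1 (0)
 27  111110110111000010→1 (0)
 28  111101101110000100→1 (1)
 29  111011011100001001→1 (0)
 30  110110111000010010→1 (0)
 31  101101110000100100→1 (0)
 32  011011100001001000→0 (0)
 33  110111000010010000→1 (1)
 34  101110000100100001→1 (1)
 35  011100001001000011→0 (0)
 36  111000010010000110→1 (0)
 37  110000100100001100→1 (1)
 38  100001001000011001→1 (1)
 39  000010010000110011→0 (1)
 40  000100100001100111→0 (0)
 41  001001000011001110→0 (0)
 42  010010000110011100→0 (0)
 43  100100001100111000→1 (1)
 44  001000011001110001→0 (1)
 45  010000110011100011→0 (1)
 46  100001100111000111→1 (1)
 47  000011001110001111→0 (0)
 48  000110011100011110→0 (1)
 49  001100111000111101→0 (1)
 50  011001110001111011→0 (1)
 51  110011100011110111→1 (1)
 52  100111000111101111→1 (1)
 53  001110001111011111→0 (0)
 54  011100011110111110→0 (1)
 55  111000111101111101→1 (0)
 56  110001111011111010→1 (0)
 57  100011110111110100→1 (0)
 58  000111101111101000→0 (0)
 59  001111011111010000→0 (1)
 60  011110111110100001→0 (1)
 61  111101111101000011→1 (0)
 62  111011111010000110→1 (0)
 63  110111110100001100→1 (0)
 64  101111101000011000→1 (1)
 65  011111010000110001→0 (1)
 66  111110100001100011→1 (1)
 67  111101000011000111→1 (1)
 68  111010000110001111→1 (1)
 69  110100001100011111→1 (1)
 70  101000011000111111→1 (0)
 71  010000110001111110→0 (1)
 72  100001100011111101→1 (1)
 73  000011000111111011→0 (0)
 74  000110001111110110→0 (0)
 75  001100011111101100→0 (1)
 76  011000111111011001→0 (1)
 77  110001111110110011→1 (0)
 78  100011111101100110→1 (0)
 79  000111111011001100→0 (1)
 80  001111110110011001→0 (1)
 81  011111101100110011→0 (0)
 82  111111011001100110→1 (0)
 83  111110110011001100→1 (0)
 84  111101100110011000→1 (1)
 85  111011001100110001→1 (1)
 86  110110011001100011→1 (0)
 87  101100110011000110→1 (0)
 88  011001100110001100→0 (0)
 89  110011001100011000→1 (1)
 90  100110011000110001→1 (0)
 91  001100110001100010→0 (1)
 92  011001100011000101→0 (0)
 93  110011000110001010→1 (1)
 94  100110001100010101→1 (1)
 95  001100011000101011→0 (1)
 96  011000110001010111→0 (1)
 97  110001100010101111→1 (1)
 98  100011000101011111→1 (1)
 99  000110001010111111→0 (0)
100  001100010101111110→0 (1)
101  011000101011111101→0 (0)
102  110001010111111010→1 (0)
103  100010101111110100→1 (1)
104  000101011111101001→0 (1)
105  001010111111010011→0 (1)
106  010101111110100111→0 (1)
107  101011111101001111→1 (0)
108  010111111010011110→0 (1)
109  101111110100111101→1 (0)
110  011111101001111010→0 (0)
111  111111010011110100→1 (0)
112  111110100111101000→1 (1)
113  111101001111010001→1 (1)
114  111010011110100011→1 (0)
115  110100111101000110→1 (0)
116  101001111010001100→1 (0)
117  010011110100011000→0 (1)
118  100111101000110001→1 (1)
119  001111010001100011→0 (1)
120  011110100011000111→0 (0)
121  111101000110001110→1 (1)
122  111010001100011101→1 (1)
123  110100011000111011→1 (0)

0111000011011110010001111111111101101110000100100001100111000111101111101000011000111111011001100110001100010101111110100111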